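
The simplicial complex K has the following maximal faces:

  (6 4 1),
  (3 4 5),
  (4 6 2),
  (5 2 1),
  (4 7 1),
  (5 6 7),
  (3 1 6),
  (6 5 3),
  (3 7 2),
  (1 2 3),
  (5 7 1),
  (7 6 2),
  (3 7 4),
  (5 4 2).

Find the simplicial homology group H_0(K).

Take the total order 1 < 2 < 3 < 4 < 5 < 6 < 7 on the vertex set. Then K (dimension 2) consists of the simplices:

  0-simplices (7): [1], [2], [3], [4], [5], [6], [7]
  1-simplices (21): [1,2], [1,3], [1,4], [1,5], [1,6], [1,7], [2,3], [2,4], [2,5], [2,6], [2,7], [3,4], [3,5], [3,6], [3,7], [4,5], [4,6], [4,7], [5,6], [5,7], [6,7]
  2-simplices (14): [1,2,3], [1,2,5], [1,3,6], [1,4,6], [1,4,7], [1,5,7], [2,3,7], [2,4,5], [2,4,6], [2,6,7], [3,4,5], [3,4,7], [3,5,6], [5,6,7]

giving chain groups C_0 ≅ Z^7, C_1 ≅ Z^21, C_2 ≅ Z^14.

Boundary ∂_1: C_1 → C_0 maps an edge to its endpoints' difference, ∂[p,q] = q − p.
The 7×21 boundary matrix has rank 6 and Smith normal form diag(1,1,1,1,1,1).

The boundary map ∂_2: C_2 → C_1 sends each 2-simplex [p,q,r] to [q,r] − [p,r] + [p,q]. For instance
  ∂[1,4,6] = [4,6] − [1,6] + [1,4],
  ∂[1,2,5] = [2,5] − [1,5] + [1,2].
The 21×14 boundary matrix has rank 13 and Smith normal form diag(1,1,1,1,1,1,1,1,1,1,1,1,1).

Now H_k = ker ∂_k / im ∂_{k+1}, so:

  H_0: rank C_0 − rank ∂_1 = 7 − 6 = 1, and the invariant factors of ∂_1 are all 1, so H_0 ≅ Z.

(K is a triangulation of the torus T^2.)

H_0 ≅ Z.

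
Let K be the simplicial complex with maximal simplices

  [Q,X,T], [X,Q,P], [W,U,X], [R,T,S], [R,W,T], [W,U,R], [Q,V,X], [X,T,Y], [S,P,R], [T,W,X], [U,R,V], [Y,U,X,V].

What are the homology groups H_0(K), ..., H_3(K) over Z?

H_0 = Z,  H_1 = Z,  H_2 = 0,  H_3 = 0.

Fix the vertex order P < Q < R < S < T < U < V < W < X < Y and write every simplex with vertices in increasing order. Then dim K = 3 and the simplices of K are:

  0-simplices (10): P, Q, R, S, T, U, V, W, X, Y
  1-simplices (24): PQ, PR, PS, PX, QT, QV, QX, RS, RT, RU, RV, RW, ST, TW, TX, TY, UV, UW, UX, UY, VX, VY, WX, XY
  2-simplices (15): PQX, PRS, QTX, QVX, RST, RTW, RUV, RUW, TWX, TXY, UVX, UVY, UWX, UXY, VXY
  3-simplices (1): UVXY

so the chain groups are C_0 ≅ Z^10, C_1 ≅ Z^24, C_2 ≅ Z^15, C_3 ≅ Z^1.

The boundary map ∂_1: C_1 → C_0 is given by ∂[p,q] = [q] − [p].
As a 10×24 matrix over Z this has rank 9, with invariant factors (1,1,1,1,1,1,1,1,1).

∂_2: C_2 → C_1 sends each 2-simplex [p,q,r] to [q,r] − [p,r] + [p,q]. For instance
  ∂RUV = UV − RV + RU,
  ∂UXY = XY − UY + UX.
This gives a 24×15 integer matrix of rank 14; reducing to Smith normal form yields diagonal entries (1,1,1,1,1,1,1,1,1,1,1,1,1,1).

Boundary ∂_3: C_3 → C_2 sends each 3-simplex σ to the alternating sum Σ_i (−1)^i (σ with its i-th vertex removed). For instance
  ∂UVXY = VXY − UXY + UVY − UVX.
The resulting 15×1 matrix has rank 1, and its Smith normal form has invariant factors (1).

Now H_k = ker ∂_k / im ∂_{k+1}, so:

  H_0: rank C_0 − rank ∂_1 = 10 − 9 = 1, and the invariant factors of ∂_1 are all 1, so H_0 = Z.
  H_1: rank ker ∂_1 − rank ∂_2 = (24 − 9) − 14 = 1, and the invariant factors of ∂_2 are all 1, so H_1 = Z.
  H_2: rank ker ∂_2 − rank ∂_3 = (15 − 14) − 1 = 0, and the invariant factors of ∂_3 are all 1, so H_2 = 0.
  H_3: rank ker ∂_3 − rank ∂_4 = (1 − 1) − 0 = 0, and there is no ∂_4, so H_3 = 0.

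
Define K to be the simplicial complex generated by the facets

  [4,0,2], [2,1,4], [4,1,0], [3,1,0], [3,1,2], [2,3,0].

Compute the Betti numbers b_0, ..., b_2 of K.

b_0 = 1, b_1 = 0, b_2 = 1.

Fix the vertex order 0 < 1 < 2 < 3 < 4 and write every simplex with vertices in increasing order. Then dim K = 2 and the simplices of K are:

  0-simplices (5): [0], [1], [2], [3], [4]
  1-simplices (9): [0,1], [0,2], [0,3], [0,4], [1,2], [1,3], [1,4], [2,3], [2,4]
  2-simplices (6): [0,1,3], [0,1,4], [0,2,3], [0,2,4], [1,2,3], [1,2,4]

giving chain groups C_0 ≅ Z^5, C_1 ≅ Z^9, C_2 ≅ Z^6.

∂_1: C_1 → C_0 sends each edge [p,q] (with p < q) to q − p.
As a 5×9 matrix over Z this has rank 4, with invariant factors (1,1,1,1).

Boundary ∂_2: C_2 → C_1 acts by ∂[p,q,r] = [q,r] − [p,r] + [p,q]. For instance
  ∂[0,1,4] = [1,4] − [0,4] + [0,1],
  ∂[1,2,3] = [2,3] − [1,3] + [1,2].
This gives a 9×6 integer matrix of rank 5; reducing to Smith normal form yields diagonal entries (1,1,1,1,1).

Computing H_k = (kernel of ∂_k) / (image of ∂_{k+1}):

  H_0: rank C_0 − rank ∂_1 = 5 − 4 = 1, and the invariant factors of ∂_1 are all 1, so H_0 = Z.
  H_1: rank ker ∂_1 − rank ∂_2 = (9 − 4) − 5 = 0, and the invariant factors of ∂_2 are all 1, so H_1 = 0.
  H_2: rank ker ∂_2 − rank ∂_3 = (6 − 5) − 0 = 1, and there is no ∂_3, so H_2 = Z.

As a check, the Euler characteristic is 5 − 9 + 6 = 2, which agrees with 1 − 0 + 1 = 2.
(K is a triangulation of the 2-sphere S^2.)

Hence the Betti numbers are b_0 = 1, b_1 = 0, b_2 = 1.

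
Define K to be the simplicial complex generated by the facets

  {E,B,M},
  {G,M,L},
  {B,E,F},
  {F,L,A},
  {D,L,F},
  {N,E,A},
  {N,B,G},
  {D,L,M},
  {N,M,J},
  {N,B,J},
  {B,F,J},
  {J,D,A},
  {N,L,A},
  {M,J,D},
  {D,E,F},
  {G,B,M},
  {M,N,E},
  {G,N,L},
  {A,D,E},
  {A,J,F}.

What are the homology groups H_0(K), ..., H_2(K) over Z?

H_0 = Z,  H_1 = Z ⊕ Z/2Z,  H_2 = 0.

K has 10 vertices, 30 edges, 20 triangles.
rank ∂_0 = 0, rank ∂_1 = 9 ⇒ b_0 = 10 − 0 − 9 = 1; all invariant factors of ∂_1 are 1 so no torsion. So H_0 = Z.
rank ∂_1 = 9, rank ∂_2 = 20 ⇒ b_1 = 30 − 9 − 20 = 1; ∂_2 has invariant factor(s) [2] giving torsion. So H_1 = Z ⊕ Z/2Z.
rank ∂_2 = 20, rank ∂_3 = 0 ⇒ b_2 = 20 − 20 − 0 = 0. So H_2 = 0.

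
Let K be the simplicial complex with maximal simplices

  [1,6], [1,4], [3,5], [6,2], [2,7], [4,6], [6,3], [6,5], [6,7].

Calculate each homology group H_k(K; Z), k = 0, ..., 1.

H_0 = Z,  H_1 = Z^3.

We work with the vertex ordering 1 < 2 < 3 < 4 < 5 < 6 < 7. The simplices of K, each written with vertices in increasing order, are:

  0-simplices (7): [1], [2], [3], [4], [5], [6], [7]
  1-simplices (9): [1,4], [1,6], [2,6], [2,7], [3,5], [3,6], [4,6], [5,6], [6,7]

Hence C_0 ≅ Z^7, C_1 ≅ Z^9.

∂_1: C_1 → C_0 sends each edge [p,q] (with p < q) to q − p. For instance
  ∂[1,4] = [4] − [1].
The 7×9 boundary matrix has rank 6 and Smith normal form diag(1,1,1,1,1,1).

Reading off H_k = ker ∂_k / im ∂_{k+1}:

  H_0: rank C_0 − rank ∂_1 = 7 − 6 = 1, and the invariant factors of ∂_1 are all 1, so H_0 = Z.
  H_1: rank ker ∂_1 − rank ∂_2 = (9 − 6) − 0 = 3, and there is no ∂_2, so H_1 = Z^3.

(K is a triangulation of a wedge of 3 circles.)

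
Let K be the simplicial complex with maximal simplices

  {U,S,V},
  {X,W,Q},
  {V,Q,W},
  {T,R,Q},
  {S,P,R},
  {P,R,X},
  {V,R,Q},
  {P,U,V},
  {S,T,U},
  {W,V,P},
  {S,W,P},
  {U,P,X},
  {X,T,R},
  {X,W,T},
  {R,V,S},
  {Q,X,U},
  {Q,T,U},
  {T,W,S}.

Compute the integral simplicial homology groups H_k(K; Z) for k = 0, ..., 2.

Fix the vertex order P < Q < R < S < T < U < V < W < X and write every simplex with vertices in increasing order. Then dim K = 2 and the simplices of K are:

  0-simplices (9): P, Q, R, S, T, U, V, W, X
  1-simplices (27): PR, PS, PU, PV, PW, PX, QR, QT, QU, QV, QW, QX, RS, RT, RV, RX, ST, SU, SV, SW, TU, TW, TX, UV, UX, VW, WX
  2-simplices (18): PRS, PRX, PSW, PUV, PUX, PVW, QRT, QRV, QTU, QUX, QVW, QWX, RSV, RTX, STU, STW, SUV, TWX

giving chain groups C_0 ≅ Z^9, C_1 ≅ Z^27, C_2 ≅ Z^18.

The boundary map ∂_1: C_1 → C_0 maps an edge to its endpoints' difference, ∂[p,q] = q − p.
The 9×27 boundary matrix has rank 8 and Smith normal form diag(1,1,1,1,1,1,1,1).

The boundary map ∂_2: C_2 → C_1 maps a triangle to the signed sum of its edges. For instance
  ∂QWX = WX − QX + QW,
  ∂QUX = UX − QX + QU.
As a 27×18 matrix over Z this has rank 18, with invariant factors (1,1,1,1,1,1,1,1,1,1,1,1,1,1,1,1,1,2).

Reading off H_k = ker ∂_k / im ∂_{k+1}:

  H_0: rank C_0 − rank ∂_1 = 9 − 8 = 1, and the invariant factors of ∂_1 are all 1, so H_0 = Z.
  H_1: rank ker ∂_1 − rank ∂_2 = (27 − 8) − 18 = 1, and ∂_2 has invariant factor 2 > 1, so H_1 = Z ⊕ Z/2Z.
  H_2: rank ker ∂_2 − rank ∂_3 = (18 − 18) − 0 = 0, and there is no ∂_3, so H_2 = 0.

H_0 ≅ Z,  H_1 ≅ Z ⊕ Z/2Z,  H_2 = 0.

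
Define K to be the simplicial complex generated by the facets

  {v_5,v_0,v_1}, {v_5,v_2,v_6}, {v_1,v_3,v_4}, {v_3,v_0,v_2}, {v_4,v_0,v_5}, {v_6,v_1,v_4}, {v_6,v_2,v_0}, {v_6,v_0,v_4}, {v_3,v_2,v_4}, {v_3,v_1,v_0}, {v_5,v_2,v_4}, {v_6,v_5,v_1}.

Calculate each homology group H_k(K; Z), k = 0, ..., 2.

We work with the vertex ordering v_0 < v_1 < v_2 < v_3 < v_4 < v_5 < v_6. The simplices of K, each written with vertices in increasing order, are:

  0-simplices (7): [v_0], [v_1], [v_2], [v_3], [v_4], [v_5], [v_6]
  1-simplices (18): (18 of them)
  2-simplices (12): (12 of them)

Hence C_0 ≅ Z^7, C_1 ≅ Z^18, C_2 ≅ Z^12.

∂_1: C_1 → C_0 is given by ∂[p,q] = [q] − [p].
The resulting 7×18 matrix has rank 6, and its Smith normal form has invariant factors (1,1,1,1,1,1).

The boundary map ∂_2: C_2 → C_1 acts by ∂[p,q,r] = [q,r] − [p,r] + [p,q]. For instance
  ∂[v_2,v_3,v_4] = [v_3,v_4] − [v_2,v_4] + [v_2,v_3],
  ∂[v_1,v_4,v_6] = [v_4,v_6] − [v_1,v_6] + [v_1,v_4].
This gives a 18×12 integer matrix of rank 12; reducing to Smith normal form yields diagonal entries (1,1,1,1,1,1,1,1,1,1,1,2).

Reading off H_k = ker ∂_k / im ∂_{k+1}:

  H_0: rank C_0 − rank ∂_1 = 7 − 6 = 1, and the invariant factors of ∂_1 are all 1, so H_0 = Z.
  H_1: rank ker ∂_1 − rank ∂_2 = (18 − 6) − 12 = 0, and ∂_2 has invariant factor 2 > 1, so H_1 = Z/2.
  H_2: rank ker ∂_2 − rank ∂_3 = (12 − 12) − 0 = 0, and there is no ∂_3, so H_2 = 0.

As a check, the Euler characteristic is 7 − 18 + 12 = 1, which agrees with 1 − 0 + 0 = 1.

H_0 ≅ Z,  H_1 ≅ Z/2,  H_2 = 0.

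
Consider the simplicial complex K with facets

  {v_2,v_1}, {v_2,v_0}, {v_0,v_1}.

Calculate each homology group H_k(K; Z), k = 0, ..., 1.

Fix the vertex order v_0 < v_1 < v_2 and write every simplex with vertices in increasing order. Then dim K = 1 and the simplices of K are:

  0-simplices (3): [v_0], [v_1], [v_2]
  1-simplices (3): [v_0,v_1], [v_0,v_2], [v_1,v_2]

giving chain groups C_0 ≅ Z^3, C_1 ≅ Z^3.

Boundary ∂_1: C_1 → C_0 is given by ∂[p,q] = [q] − [p]. For instance
  ∂[v_0,v_1] = [v_1] − [v_0].
As a 3×3 matrix over Z this has rank 2, with invariant factors (1,1).

Now H_k = ker ∂_k / im ∂_{k+1}, so:

  H_0: rank C_0 − rank ∂_1 = 3 − 2 = 1, and the invariant factors of ∂_1 are all 1, so H_0 = Z.
  H_1: rank ker ∂_1 − rank ∂_2 = (3 − 2) − 0 = 1, and there is no ∂_2, so H_1 = Z.

H_0 ≅ Z,  H_1 ≅ Z.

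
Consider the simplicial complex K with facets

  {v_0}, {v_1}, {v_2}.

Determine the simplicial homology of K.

H_0 = Z^3.

Fix the vertex order v_0 < v_1 < v_2 and write every simplex with vertices in increasing order. Then dim K = 0 and the simplices of K are:

  0-simplices (3): [v_0], [v_1], [v_2]

so the chain groups are C_0 ≅ Z^3.

Computing H_k = (kernel of ∂_k) / (image of ∂_{k+1}):

  H_0: rank C_0 − rank ∂_1 = 3 − 0 = 3, and there is no ∂_1, so H_0 = Z^3.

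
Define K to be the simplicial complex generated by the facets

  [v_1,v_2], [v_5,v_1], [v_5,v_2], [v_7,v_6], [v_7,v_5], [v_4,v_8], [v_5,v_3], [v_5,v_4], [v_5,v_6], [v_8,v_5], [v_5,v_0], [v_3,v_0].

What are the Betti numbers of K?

Order the vertices as v_0 < v_1 < v_2 < v_3 < v_4 < v_5 < v_6 < v_7 < v_8. Listing each simplex with vertices in this order, K has dimension 1 with simplices:

  0-simplices (9): [v_0], [v_1], [v_2], [v_3], [v_4], [v_5], [v_6], [v_7], [v_8]
  1-simplices (12): [v_0,v_3], [v_0,v_5], [v_1,v_2], [v_1,v_5], [v_2,v_5], [v_3,v_5], [v_4,v_5], [v_4,v_8], [v_5,v_6], [v_5,v_7], [v_5,v_8], [v_6,v_7]

Hence C_0 ≅ Z^9, C_1 ≅ Z^12.

The boundary map ∂_1: C_1 → C_0 maps an edge to its endpoints' difference, ∂[p,q] = q − p.
As a 9×12 matrix over Z this has rank 8, with invariant factors (1,1,1,1,1,1,1,1).

From H_k ≅ ker(∂_k) / im(∂_{k+1}) we obtain:

  H_0: rank C_0 − rank ∂_1 = 9 − 8 = 1, and the invariant factors of ∂_1 are all 1, so H_0 ≅ Z.
  H_1: rank ker ∂_1 − rank ∂_2 = (12 − 8) − 0 = 4, and there is no ∂_2, so H_1 ≅ Z^4.

(K is a triangulation of a wedge of 4 circles.)

Hence the Betti numbers are b_0 = 1, b_1 = 4.

b_0 = 1, b_1 = 4.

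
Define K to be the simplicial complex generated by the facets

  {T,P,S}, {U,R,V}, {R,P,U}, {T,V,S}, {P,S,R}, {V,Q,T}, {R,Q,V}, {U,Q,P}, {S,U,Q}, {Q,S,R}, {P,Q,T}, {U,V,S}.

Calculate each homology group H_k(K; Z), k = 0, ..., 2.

Take the total order P < Q < R < S < T < U < V on the vertex set. Then K (dimension 2) consists of the simplices:

  0-simplices (7): P, Q, R, S, T, U, V
  1-simplices (18): PQ, PR, PS, PT, PU, QR, QS, QT, QU, QV, RS, RU, RV, ST, SU, SV, TV, UV
  2-simplices (12): PQT, PQU, PRS, PRU, PST, QRS, QRV, QSU, QTV, RUV, STV, SUV

so the chain groups are C_0 ≅ Z^7, C_1 ≅ Z^18, C_2 ≅ Z^12.

Boundary ∂_1: C_1 → C_0 sends each edge [p,q] (with p < q) to q − p.
The resulting 7×18 matrix has rank 6, and its Smith normal form has invariant factors (1,1,1,1,1,1).

The boundary map ∂_2: C_2 → C_1 acts by ∂[p,q,r] = [q,r] − [p,r] + [p,q]. For instance
  ∂QTV = TV − QV + QT,
  ∂QSU = SU − QU + QS.
This gives a 18×12 integer matrix of rank 12; reducing to Smith normal form yields diagonal entries (1,1,1,1,1,1,1,1,1,1,1,2).

Computing H_k = (kernel of ∂_k) / (image of ∂_{k+1}):

  H_0: rank C_0 − rank ∂_1 = 7 − 6 = 1, and the invariant factors of ∂_1 are all 1, so H_0 = Z.
  H_1: rank ker ∂_1 − rank ∂_2 = (18 − 6) − 12 = 0, and ∂_2 has invariant factor 2 > 1, so H_1 = Z/2.
  H_2: rank ker ∂_2 − rank ∂_3 = (12 − 12) − 0 = 0, and there is no ∂_3, so H_2 = 0.

As a check, the Euler characteristic is 7 − 18 + 12 = 1, which agrees with 1 − 0 + 0 = 1.

H_0 ≅ Z,  H_1 ≅ Z/2,  H_2 = 0.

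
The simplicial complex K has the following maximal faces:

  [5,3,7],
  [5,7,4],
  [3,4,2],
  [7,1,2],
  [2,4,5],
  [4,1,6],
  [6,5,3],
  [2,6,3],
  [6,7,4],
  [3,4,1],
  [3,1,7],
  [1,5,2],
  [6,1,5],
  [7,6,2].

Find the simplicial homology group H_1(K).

H_1 ≅ Z^2.

Order the vertices as 1 < 2 < 3 < 4 < 5 < 6 < 7. Listing each simplex with vertices in this order, K has dimension 2 with simplices:

  0-simplices (7): [1], [2], [3], [4], [5], [6], [7]
  1-simplices (21): [1,2], [1,3], [1,4], [1,5], [1,6], [1,7], [2,3], [2,4], [2,5], [2,6], [2,7], [3,4], [3,5], [3,6], [3,7], [4,5], [4,6], [4,7], [5,6], [5,7], [6,7]
  2-simplices (14): [1,2,5], [1,2,7], [1,3,4], [1,3,7], [1,4,6], [1,5,6], [2,3,4], [2,3,6], [2,4,5], [2,6,7], [3,5,6], [3,5,7], [4,5,7], [4,6,7]

so the chain groups are C_0 ≅ Z^7, C_1 ≅ Z^21, C_2 ≅ Z^14.

∂_1: C_1 → C_0 maps an edge to its endpoints' difference, ∂[p,q] = q − p.
As a 7×21 matrix over Z this has rank 6, with invariant factors (1,1,1,1,1,1).

The boundary map ∂_2: C_2 → C_1 acts by ∂[p,q,r] = [q,r] − [p,r] + [p,q]. For instance
  ∂[1,2,5] = [2,5] − [1,5] + [1,2],
  ∂[2,6,7] = [6,7] − [2,7] + [2,6].
The 21×14 boundary matrix has rank 13 and Smith normal form diag(1,1,1,1,1,1,1,1,1,1,1,1,1).

Now H_k = ker ∂_k / im ∂_{k+1}, so:

  H_1: rank ker ∂_1 − rank ∂_2 = (21 − 6) − 13 = 2, and the invariant factors of ∂_2 are all 1, so H_1 ≅ Z^2.

(K is a triangulation of the torus T^2.)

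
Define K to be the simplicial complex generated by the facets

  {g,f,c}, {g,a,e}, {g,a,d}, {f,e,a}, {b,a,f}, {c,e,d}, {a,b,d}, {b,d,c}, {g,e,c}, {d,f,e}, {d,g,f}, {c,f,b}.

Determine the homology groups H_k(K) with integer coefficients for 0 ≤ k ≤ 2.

H_0 ≅ Z,  H_1 ≅ Z/2,  H_2 = 0.

Fix the vertex order a < b < c < d < e < f < g and write every simplex with vertices in increasing order. Then dim K = 2 and the simplices of K are:

  0-simplices (7): a, b, c, d, e, f, g
  1-simplices (18): ab, ad, ae, af, ag, bc, bd, bf, cd, ce, cf, cg, de, df, dg, ef, eg, fg
  2-simplices (12): abd, abf, adg, aef, aeg, bcd, bcf, cde, ceg, cfg, def, dfg

giving chain groups C_0 ≅ Z^7, C_1 ≅ Z^18, C_2 ≅ Z^12.

∂_1: C_1 → C_0 maps an edge to its endpoints' difference, ∂[p,q] = q − p. For instance
  ∂de = e − d.
As a 7×18 matrix over Z this has rank 6, with invariant factors (1,1,1,1,1,1).

Boundary ∂_2: C_2 → C_1 acts by ∂[p,q,r] = [q,r] − [p,r] + [p,q]. For instance
  ∂abf = bf − af + ab,
  ∂cfg = fg − cg + cf.
This gives a 18×12 integer matrix of rank 12; reducing to Smith normal form yields diagonal entries (1,1,1,1,1,1,1,1,1,1,1,2).

From H_k ≅ ker(∂_k) / im(∂_{k+1}) we obtain:

  H_0: rank C_0 − rank ∂_1 = 7 − 6 = 1, and the invariant factors of ∂_1 are all 1, so H_0 = Z.
  H_1: rank ker ∂_1 − rank ∂_2 = (18 − 6) − 12 = 0, and ∂_2 has invariant factor 2 > 1, so H_1 = Z/2.
  H_2: rank ker ∂_2 − rank ∂_3 = (12 − 12) − 0 = 0, and there is no ∂_3, so H_2 = 0.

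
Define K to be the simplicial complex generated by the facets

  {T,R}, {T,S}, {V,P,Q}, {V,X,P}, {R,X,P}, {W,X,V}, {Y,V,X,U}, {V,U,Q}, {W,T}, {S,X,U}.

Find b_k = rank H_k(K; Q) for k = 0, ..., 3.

b_0 = 1, b_1 = 2, b_2 = 0, b_3 = 0.

Fix the vertex order P < Q < R < S < T < U < V < W < X < Y and write every simplex with vertices in increasing order. Then dim K = 3 and the simplices of K are:

  0-simplices (10): P, Q, R, S, T, U, V, W, X, Y
  1-simplices (20): PQ, PR, PV, PX, QU, QV, RT, RX, ST, SU, SX, TW, UV, UX, UY, VW, VX, VY, WX, XY
  2-simplices (10): PQV, PRX, PVX, QUV, SUX, UVX, UVY, UXY, VWX, VXY
  3-simplices (1): UVXY

so the chain groups are C_0 ≅ Z^10, C_1 ≅ Z^20, C_2 ≅ Z^10, C_3 ≅ Z^1.

The boundary map ∂_1: C_1 → C_0 is given by ∂[p,q] = [q] − [p].
The 10×20 boundary matrix has rank 9 and Smith normal form diag(1,1,1,1,1,1,1,1,1).

∂_2: C_2 → C_1 acts by ∂[p,q,r] = [q,r] − [p,r] + [p,q]. For instance
  ∂QUV = UV − QV + QU,
  ∂PVX = VX − PX + PV.
The resulting 20×10 matrix has rank 9, and its Smith normal form has invariant factors (1,1,1,1,1,1,1,1,1).

The boundary map ∂_3: C_3 → C_2 sends each 3-simplex σ to the alternating sum Σ_i (−1)^i (σ with its i-th vertex removed). For instance
  ∂UVXY = VXY − UXY + UVY − UVX.
The resulting 10×1 matrix has rank 1, and its Smith normal form has invariant factors (1).

Reading off H_k = ker ∂_k / im ∂_{k+1}:

  H_0: rank C_0 − rank ∂_1 = 10 − 9 = 1, and the invariant factors of ∂_1 are all 1, so H_0 = Z.
  H_1: rank ker ∂_1 − rank ∂_2 = (20 − 9) − 9 = 2, and the invariant factors of ∂_2 are all 1, so H_1 = Z^2.
  H_2: rank ker ∂_2 − rank ∂_3 = (10 − 9) − 1 = 0, and the invariant factors of ∂_3 are all 1, so H_2 = 0.
  H_3: rank ker ∂_3 − rank ∂_4 = (1 − 1) − 0 = 0, and there is no ∂_4, so H_3 = 0.

Hence the Betti numbers are b_0 = 1, b_1 = 2, b_2 = 0, b_3 = 0.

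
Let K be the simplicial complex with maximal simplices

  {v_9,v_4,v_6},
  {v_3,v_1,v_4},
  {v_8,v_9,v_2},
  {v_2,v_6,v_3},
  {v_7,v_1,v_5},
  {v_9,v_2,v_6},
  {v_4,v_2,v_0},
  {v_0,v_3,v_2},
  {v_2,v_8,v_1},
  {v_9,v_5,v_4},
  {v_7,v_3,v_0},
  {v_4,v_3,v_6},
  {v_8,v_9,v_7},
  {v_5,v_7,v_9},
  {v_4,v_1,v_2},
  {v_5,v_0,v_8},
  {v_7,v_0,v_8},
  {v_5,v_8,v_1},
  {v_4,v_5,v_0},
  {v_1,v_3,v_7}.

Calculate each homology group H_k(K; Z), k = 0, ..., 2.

Take the total order v_0 < v_1 < v_2 < v_3 < v_4 < v_5 < v_6 < v_7 < v_8 < v_9 on the vertex set. Then K (dimension 2) consists of the simplices:

  0-simplices (10): [v_0], [v_1], [v_2], [v_3], [v_4], [v_5], [v_6], [v_7], [v_8], [v_9]
  1-simplices (30): (30 of them)
  2-simplices (20): (20 of them)

giving chain groups C_0 ≅ Z^10, C_1 ≅ Z^30, C_2 ≅ Z^20.

∂_1: C_1 → C_0 sends each edge [p,q] (with p < q) to q − p.
The resulting 10×30 matrix has rank 9, and its Smith normal form has invariant factors (1,1,1,1,1,1,1,1,1).

The boundary map ∂_2: C_2 → C_1 acts by ∂[p,q,r] = [q,r] − [p,r] + [p,q]. For instance
  ∂[v_1,v_2,v_4] = [v_2,v_4] − [v_1,v_4] + [v_1,v_2],
  ∂[v_1,v_5,v_7] = [v_5,v_7] − [v_1,v_7] + [v_1,v_5].
As a 30×20 matrix over Z this has rank 20, with invariant factors (1,1,1,1,1,1,1,1,1,1,1,1,1,1,1,1,1,1,1,2).

Reading off H_k = ker ∂_k / im ∂_{k+1}:

  H_0: rank C_0 − rank ∂_1 = 10 − 9 = 1, and the invariant factors of ∂_1 are all 1, so H_0 = Z.
  H_1: rank ker ∂_1 − rank ∂_2 = (30 − 9) − 20 = 1, and ∂_2 has invariant factor 2 > 1, so H_1 = Z ⊕ Z_2.
  H_2: rank ker ∂_2 − rank ∂_3 = (20 − 20) − 0 = 0, and there is no ∂_3, so H_2 = 0.

H_0 ≅ Z,  H_1 ≅ Z ⊕ Z_2,  H_2 = 0.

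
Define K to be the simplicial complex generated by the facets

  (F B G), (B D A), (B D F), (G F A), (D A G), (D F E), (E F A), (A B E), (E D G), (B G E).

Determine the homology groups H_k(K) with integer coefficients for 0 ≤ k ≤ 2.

K has 6 vertices, 15 edges, 10 triangles.
rank ∂_0 = 0, rank ∂_1 = 5 ⇒ b_0 = 6 − 0 − 5 = 1; all invariant factors of ∂_1 are 1 so no torsion. So H_0 ≅ Z.
rank ∂_1 = 5, rank ∂_2 = 10 ⇒ b_1 = 15 − 5 − 10 = 0; ∂_2 has invariant factor(s) [2] giving torsion. So H_1 ≅ Z_2.
rank ∂_2 = 10, rank ∂_3 = 0 ⇒ b_2 = 10 − 10 − 0 = 0. So H_2 ≅ 0.

H_0 = Z,  H_1 = Z_2,  H_2 = 0.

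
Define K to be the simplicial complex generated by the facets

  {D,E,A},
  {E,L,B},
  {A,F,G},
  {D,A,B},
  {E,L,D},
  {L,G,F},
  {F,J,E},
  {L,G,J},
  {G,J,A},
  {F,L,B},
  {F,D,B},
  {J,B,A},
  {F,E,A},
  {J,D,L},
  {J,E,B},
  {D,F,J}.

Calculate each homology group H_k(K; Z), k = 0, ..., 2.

Take the total order A < B < D < E < F < G < J < L on the vertex set. Then K (dimension 2) consists of the simplices:

  0-simplices (8): A, B, D, E, F, G, J, L
  1-simplices (24): AB, AD, AE, AF, AG, AJ, BD, BE, BF, BJ, BL, DE, DF, DJ, DL, EF, EJ, EL, FG, FJ, FL, GJ, GL, JL
  2-simplices (16): ABD, ABJ, ADE, AEF, AFG, AGJ, BDF, BEJ, BEL, BFL, DEL, DFJ, DJL, EFJ, FGL, GJL

giving chain groups C_0 ≅ Z^8, C_1 ≅ Z^24, C_2 ≅ Z^16.

∂_1: C_1 → C_0 sends each edge [p,q] (with p < q) to q − p.
The resulting 8×24 matrix has rank 7, and its Smith normal form has invariant factors (1,1,1,1,1,1,1).

∂_2: C_2 → C_1 acts by ∂[p,q,r] = [q,r] − [p,r] + [p,q]. For instance
  ∂DJL = JL − DL + DJ,
  ∂ABD = BD − AD + AB.
As a 24×16 matrix over Z this has rank 15, with invariant factors (1,1,1,1,1,1,1,1,1,1,1,1,1,1,1).

Now H_k = ker ∂_k / im ∂_{k+1}, so:

  H_0: rank C_0 − rank ∂_1 = 8 − 7 = 1, and the invariant factors of ∂_1 are all 1, so H_0 ≅ Z.
  H_1: rank ker ∂_1 − rank ∂_2 = (24 − 7) − 15 = 2, and the invariant factors of ∂_2 are all 1, so H_1 ≅ Z^2.
  H_2: rank ker ∂_2 − rank ∂_3 = (16 − 15) − 0 = 1, and there is no ∂_3, so H_2 ≅ Z.

As a check, the Euler characteristic is 8 − 24 + 16 = 0, which agrees with 1 − 2 + 1 = 0.

H_0 = Z,  H_1 = Z^2,  H_2 = Z.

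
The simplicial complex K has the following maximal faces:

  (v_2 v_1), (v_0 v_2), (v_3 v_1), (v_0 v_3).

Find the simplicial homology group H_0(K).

Take the total order v_0 < v_1 < v_2 < v_3 on the vertex set. Then K (dimension 1) consists of the simplices:

  0-simplices (4): [v_0], [v_1], [v_2], [v_3]
  1-simplices (4): [v_0,v_2], [v_0,v_3], [v_1,v_2], [v_1,v_3]

so the chain groups are C_0 ≅ Z^4, C_1 ≅ Z^4.

Boundary ∂_1: C_1 → C_0 sends each edge [p,q] (with p < q) to q − p.
The 4×4 boundary matrix has rank 3 and Smith normal form diag(1,1,1).

Reading off H_k = ker ∂_k / im ∂_{k+1}:

  H_0: rank C_0 − rank ∂_1 = 4 − 3 = 1, and the invariant factors of ∂_1 are all 1, so H_0 = Z.

(K is a triangulation of the circle S^1.)

H_0 ≅ Z.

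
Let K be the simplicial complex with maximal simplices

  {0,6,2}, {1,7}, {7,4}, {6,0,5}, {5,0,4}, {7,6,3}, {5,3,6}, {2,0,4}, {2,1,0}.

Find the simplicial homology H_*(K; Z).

H_0 = Z,  H_1 = Z^2,  H_2 = 0.

We work with the vertex ordering 0 < 1 < 2 < 3 < 4 < 5 < 6 < 7. The simplices of K, each written with vertices in increasing order, are:

  0-simplices (8): [0], [1], [2], [3], [4], [5], [6], [7]
  1-simplices (16): [0,1], [0,2], [0,4], [0,5], [0,6], [1,2], [1,7], [2,4], [2,6], [3,5], [3,6], [3,7], [4,5], [4,7], [5,6], [6,7]
  2-simplices (7): [0,1,2], [0,2,4], [0,2,6], [0,4,5], [0,5,6], [3,5,6], [3,6,7]

so the chain groups are C_0 ≅ Z^8, C_1 ≅ Z^16, C_2 ≅ Z^7.

The boundary map ∂_1: C_1 → C_0 is given by ∂[p,q] = [q] − [p].
The resulting 8×16 matrix has rank 7, and its Smith normal form has invariant factors (1,1,1,1,1,1,1).

The boundary map ∂_2: C_2 → C_1 acts by ∂[p,q,r] = [q,r] − [p,r] + [p,q]. For instance
  ∂[0,1,2] = [1,2] − [0,2] + [0,1],
  ∂[0,2,6] = [2,6] − [0,6] + [0,2].
This gives a 16×7 integer matrix of rank 7; reducing to Smith normal form yields diagonal entries (1,1,1,1,1,1,1).

Computing H_k = (kernel of ∂_k) / (image of ∂_{k+1}):

  H_0: rank C_0 − rank ∂_1 = 8 − 7 = 1, and the invariant factors of ∂_1 are all 1, so H_0 ≅ Z.
  H_1: rank ker ∂_1 − rank ∂_2 = (16 − 7) − 7 = 2, and the invariant factors of ∂_2 are all 1, so H_1 ≅ Z^2.
  H_2: rank ker ∂_2 − rank ∂_3 = (7 − 7) − 0 = 0, and there is no ∂_3, so H_2 ≅ 0.

As a check, the Euler characteristic is 8 − 16 + 7 = -1, which agrees with 1 − 2 + 0 = -1.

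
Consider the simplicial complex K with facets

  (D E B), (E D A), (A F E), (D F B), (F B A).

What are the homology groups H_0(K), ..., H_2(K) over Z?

Take the total order A < B < D < E < F on the vertex set. Then K (dimension 2) consists of the simplices:

  0-simplices (5): A, B, D, E, F
  1-simplices (10): AB, AD, AE, AF, BD, BE, BF, DE, DF, EF
  2-simplices (5): ABF, ADE, AEF, BDE, BDF

Hence C_0 ≅ Z^5, C_1 ≅ Z^10, C_2 ≅ Z^5.

The boundary map ∂_1: C_1 → C_0 maps an edge to its endpoints' difference, ∂[p,q] = q − p. For instance
  ∂BF = F − B.
The resulting 5×10 matrix has rank 4, and its Smith normal form has invariant factors (1,1,1,1).

Boundary ∂_2: C_2 → C_1 sends each 2-simplex [p,q,r] to [q,r] − [p,r] + [p,q]. For instance
  ∂BDE = DE − BE + BD,
  ∂ABF = BF − AF + AB.
This gives a 10×5 integer matrix of rank 5; reducing to Smith normal form yields diagonal entries (1,1,1,1,1).

Computing H_k = (kernel of ∂_k) / (image of ∂_{k+1}):

  H_0: rank C_0 − rank ∂_1 = 5 − 4 = 1, and the invariant factors of ∂_1 are all 1, so H_0 = Z.
  H_1: rank ker ∂_1 − rank ∂_2 = (10 − 4) − 5 = 1, and the invariant factors of ∂_2 are all 1, so H_1 = Z.
  H_2: rank ker ∂_2 − rank ∂_3 = (5 − 5) − 0 = 0, and there is no ∂_3, so H_2 = 0.

(K is a triangulation of the Möbius band.)

H_0 ≅ Z,  H_1 ≅ Z,  H_2 = 0.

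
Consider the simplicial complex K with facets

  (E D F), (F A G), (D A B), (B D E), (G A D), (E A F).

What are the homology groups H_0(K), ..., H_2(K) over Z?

We work with the vertex ordering A < B < D < E < F < G. The simplices of K, each written with vertices in increasing order, are:

  0-simplices (6): A, B, D, E, F, G
  1-simplices (12): AB, AD, AE, AF, AG, BD, BE, DE, DF, DG, EF, FG
  2-simplices (6): ABD, ADG, AEF, AFG, BDE, DEF

Hence C_0 ≅ Z^6, C_1 ≅ Z^12, C_2 ≅ Z^6.

Boundary ∂_1: C_1 → C_0 maps an edge to its endpoints' difference, ∂[p,q] = q − p. For instance
  ∂DG = G − D.
The 6×12 boundary matrix has rank 5 and Smith normal form diag(1,1,1,1,1).

∂_2: C_2 → C_1 maps a triangle to the signed sum of its edges. For instance
  ∂BDE = DE − BE + BD,
  ∂ADG = DG − AG + AD.
The 12×6 boundary matrix has rank 6 and Smith normal form diag(1,1,1,1,1,1).

Now H_k = ker ∂_k / im ∂_{k+1}, so:

  H_0: rank C_0 − rank ∂_1 = 6 − 5 = 1, and the invariant factors of ∂_1 are all 1, so H_0 = Z.
  H_1: rank ker ∂_1 − rank ∂_2 = (12 − 5) − 6 = 1, and the invariant factors of ∂_2 are all 1, so H_1 = Z.
  H_2: rank ker ∂_2 − rank ∂_3 = (6 − 6) − 0 = 0, and there is no ∂_3, so H_2 = 0.

As a check, the Euler characteristic is 6 − 12 + 6 = 0, which agrees with 1 − 1 + 0 = 0.

H_0 ≅ Z,  H_1 ≅ Z,  H_2 = 0.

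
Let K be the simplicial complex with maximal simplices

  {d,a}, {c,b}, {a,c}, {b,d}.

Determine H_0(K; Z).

Order the vertices as a < b < c < d. Listing each simplex with vertices in this order, K has dimension 1 with simplices:

  0-simplices (4): a, b, c, d
  1-simplices (4): ac, ad, bc, bd

Hence C_0 ≅ Z^4, C_1 ≅ Z^4.

∂_1: C_1 → C_0 sends each edge [p,q] (with p < q) to q − p.
The resulting 4×4 matrix has rank 3, and its Smith normal form has invariant factors (1,1,1).

From H_k ≅ ker(∂_k) / im(∂_{k+1}) we obtain:

  H_0: rank C_0 − rank ∂_1 = 4 − 3 = 1, and the invariant factors of ∂_1 are all 1, so H_0 ≅ Z.

H_0 = Z.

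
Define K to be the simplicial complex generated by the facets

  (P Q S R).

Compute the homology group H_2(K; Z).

H_2 = 0.

Order the vertices as P < Q < R < S. Listing each simplex with vertices in this order, K has dimension 3 with simplices:

  0-simplices (4): P, Q, R, S
  1-simplices (6): PQ, PR, PS, QR, QS, RS
  2-simplices (4): PQR, PQS, PRS, QRS
  3-simplices (1): PQRS

so the chain groups are C_0 ≅ Z^4, C_1 ≅ Z^6, C_2 ≅ Z^4, C_3 ≅ Z^1.

Boundary ∂_1: C_1 → C_0 maps an edge to its endpoints' difference, ∂[p,q] = q − p. For instance
  ∂QS = S − Q.
The resulting 4×6 matrix has rank 3, and its Smith normal form has invariant factors (1,1,1).

∂_2: C_2 → C_1 acts by ∂[p,q,r] = [q,r] − [p,r] + [p,q]. For instance
  ∂PRS = RS − PS + PR,
  ∂PQS = QS − PS + PQ.
This gives a 6×4 integer matrix of rank 3; reducing to Smith normal form yields diagonal entries (1,1,1).

The boundary map ∂_3: C_3 → C_2 sends each 3-simplex σ to the alternating sum Σ_i (−1)^i (σ with its i-th vertex removed). For instance
  ∂PQRS = QRS − PRS + PQS − PQR.
The resulting 4×1 matrix has rank 1, and its Smith normal form has invariant factors (1).

From H_k ≅ ker(∂_k) / im(∂_{k+1}) we obtain:

  H_2: rank ker ∂_2 − rank ∂_3 = (4 − 3) − 1 = 0, and the invariant factors of ∂_3 are all 1, so H_2 ≅ 0.

(K is a triangulation of the 3-simplex.)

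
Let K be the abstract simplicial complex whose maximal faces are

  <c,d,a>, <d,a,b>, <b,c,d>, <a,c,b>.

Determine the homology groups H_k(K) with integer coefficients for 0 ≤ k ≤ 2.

We work with the vertex ordering a < b < c < d. The simplices of K, each written with vertices in increasing order, are:

  0-simplices (4): a, b, c, d
  1-simplices (6): ab, ac, ad, bc, bd, cd
  2-simplices (4): abc, abd, acd, bcd

giving chain groups C_0 ≅ Z^4, C_1 ≅ Z^6, C_2 ≅ Z^4.

Boundary ∂_1: C_1 → C_0 maps an edge to its endpoints' difference, ∂[p,q] = q − p. For instance
  ∂bd = d − b.
This gives a 4×6 integer matrix of rank 3; reducing to Smith normal form yields diagonal entries (1,1,1).

∂_2: C_2 → C_1 maps a triangle to the signed sum of its edges. For instance
  ∂abd = bd − ad + ab,
  ∂abc = bc − ac + ab.
The resulting 6×4 matrix has rank 3, and its Smith normal form has invariant factors (1,1,1).

From H_k ≅ ker(∂_k) / im(∂_{k+1}) we obtain:

  H_0: rank C_0 − rank ∂_1 = 4 − 3 = 1, and the invariant factors of ∂_1 are all 1, so H_0 = Z.
  H_1: rank ker ∂_1 − rank ∂_2 = (6 − 3) − 3 = 0, and the invariant factors of ∂_2 are all 1, so H_1 = 0.
  H_2: rank ker ∂_2 − rank ∂_3 = (4 − 3) − 0 = 1, and there is no ∂_3, so H_2 = Z.

(K is a triangulation of the 2-sphere S^2.)

H_0 = Z,  H_1 = 0,  H_2 = Z.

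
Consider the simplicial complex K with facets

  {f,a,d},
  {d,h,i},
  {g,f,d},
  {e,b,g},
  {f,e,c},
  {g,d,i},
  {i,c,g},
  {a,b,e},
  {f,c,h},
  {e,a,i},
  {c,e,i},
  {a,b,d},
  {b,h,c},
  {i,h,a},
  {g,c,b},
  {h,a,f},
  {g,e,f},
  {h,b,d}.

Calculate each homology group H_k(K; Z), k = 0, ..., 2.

H_0 = Z,  H_1 = Z ⊕ Z/2Z,  H_2 = 0.

We work with the vertex ordering a < b < c < d < e < f < g < h < i. The simplices of K, each written with vertices in increasing order, are:

  0-simplices (9): a, b, c, d, e, f, g, h, i
  1-simplices (27): ab, ad, ae, af, ah, ai, bc, bd, be, bg, bh, ce, cf, cg, ch, ci, df, dg, dh, di, ef, eg, ei, fg, fh, gi, hi
  2-simplices (18): abd, abe, adf, aei, afh, ahi, bcg, bch, bdh, beg, cef, cei, cfh, cgi, dfg, dgi, dhi, efg

Hence C_0 ≅ Z^9, C_1 ≅ Z^27, C_2 ≅ Z^18.

∂_1: C_1 → C_0 is given by ∂[p,q] = [q] − [p].
The resulting 9×27 matrix has rank 8, and its Smith normal form has invariant factors (1,1,1,1,1,1,1,1).

Boundary ∂_2: C_2 → C_1 sends each 2-simplex [p,q,r] to [q,r] − [p,r] + [p,q]. For instance
  ∂aei = ei − ai + ae,
  ∂cfh = fh − ch + cf.
As a 27×18 matrix over Z this has rank 18, with invariant factors (1,1,1,1,1,1,1,1,1,1,1,1,1,1,1,1,1,2).

Reading off H_k = ker ∂_k / im ∂_{k+1}:

  H_0: rank C_0 − rank ∂_1 = 9 − 8 = 1, and the invariant factors of ∂_1 are all 1, so H_0 = Z.
  H_1: rank ker ∂_1 − rank ∂_2 = (27 − 8) − 18 = 1, and ∂_2 has invariant factor 2 > 1, so H_1 = Z ⊕ Z/2Z.
  H_2: rank ker ∂_2 − rank ∂_3 = (18 − 18) − 0 = 0, and there is no ∂_3, so H_2 = 0.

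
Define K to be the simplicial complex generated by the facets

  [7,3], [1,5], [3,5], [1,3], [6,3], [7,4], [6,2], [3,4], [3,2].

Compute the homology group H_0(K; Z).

H_0 = Z.

K has 7 vertices, 9 edges.
rank ∂_0 = 0, rank ∂_1 = 6 ⇒ b_0 = 7 − 0 − 6 = 1; all invariant factors of ∂_1 are 1 so no torsion. So H_0 = Z.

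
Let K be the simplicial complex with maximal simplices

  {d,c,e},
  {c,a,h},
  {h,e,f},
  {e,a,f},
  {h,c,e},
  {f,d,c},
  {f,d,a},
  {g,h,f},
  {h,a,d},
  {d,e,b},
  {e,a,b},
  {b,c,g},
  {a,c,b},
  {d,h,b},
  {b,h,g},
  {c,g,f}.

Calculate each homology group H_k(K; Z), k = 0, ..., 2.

We work with the vertex ordering a < b < c < d < e < f < g < h. The simplices of K, each written with vertices in increasing order, are:

  0-simplices (8): a, b, c, d, e, f, g, h
  1-simplices (24): ab, ac, ad, ae, af, ah, bc, bd, be, bg, bh, cd, ce, cf, cg, ch, de, df, dh, ef, eh, fg, fh, gh
  2-simplices (16): abc, abe, ach, adf, adh, aef, bcg, bde, bdh, bgh, cde, cdf, ceh, cfg, efh, fgh

giving chain groups C_0 ≅ Z^8, C_1 ≅ Z^24, C_2 ≅ Z^16.

∂_1: C_1 → C_0 maps an edge to its endpoints' difference, ∂[p,q] = q − p. For instance
  ∂cf = f − c.
As a 8×24 matrix over Z this has rank 7, with invariant factors (1,1,1,1,1,1,1).

Boundary ∂_2: C_2 → C_1 acts by ∂[p,q,r] = [q,r] − [p,r] + [p,q]. For instance
  ∂bgh = gh − bh + bg,
  ∂cfg = fg − cg + cf.
This gives a 24×16 integer matrix of rank 15; reducing to Smith normal form yields diagonal entries (1,1,1,1,1,1,1,1,1,1,1,1,1,1,1).

Computing H_k = (kernel of ∂_k) / (image of ∂_{k+1}):

  H_0: rank C_0 − rank ∂_1 = 8 − 7 = 1, and the invariant factors of ∂_1 are all 1, so H_0 = Z.
  H_1: rank ker ∂_1 − rank ∂_2 = (24 − 7) − 15 = 2, and the invariant factors of ∂_2 are all 1, so H_1 = Z^2.
  H_2: rank ker ∂_2 − rank ∂_3 = (16 − 15) − 0 = 1, and there is no ∂_3, so H_2 = Z.

As a check, the Euler characteristic is 8 − 24 + 16 = 0, which agrees with 1 − 2 + 1 = 0.
(K is a triangulation of the torus T^2.)

H_0 = Z,  H_1 = Z^2,  H_2 = Z.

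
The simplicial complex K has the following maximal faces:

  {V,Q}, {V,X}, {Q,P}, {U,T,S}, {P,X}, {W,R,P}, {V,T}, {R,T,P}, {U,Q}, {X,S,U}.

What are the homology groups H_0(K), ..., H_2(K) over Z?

Order the vertices as P < Q < R < S < T < U < V < W < X. Listing each simplex with vertices in this order, K has dimension 2 with simplices:

  0-simplices (9): P, Q, R, S, T, U, V, W, X
  1-simplices (16): PQ, PR, PT, PW, PX, QU, QV, RT, RW, ST, SU, SX, TU, TV, UX, VX
  2-simplices (4): PRT, PRW, STU, SUX

so the chain groups are C_0 ≅ Z^9, C_1 ≅ Z^16, C_2 ≅ Z^4.

Boundary ∂_1: C_1 → C_0 is given by ∂[p,q] = [q] − [p]. For instance
  ∂VX = X − V.
This gives a 9×16 integer matrix of rank 8; reducing to Smith normal form yields diagonal entries (1,1,1,1,1,1,1,1).

Boundary ∂_2: C_2 → C_1 sends each 2-simplex [p,q,r] to [q,r] − [p,r] + [p,q]. For instance
  ∂PRT = RT − PT + PR,
  ∂PRW = RW − PW + PR.
The 16×4 boundary matrix has rank 4 and Smith normal form diag(1,1,1,1).

Now H_k = ker ∂_k / im ∂_{k+1}, so:

  H_0: rank C_0 − rank ∂_1 = 9 − 8 = 1, and the invariant factors of ∂_1 are all 1, so H_0 ≅ Z.
  H_1: rank ker ∂_1 − rank ∂_2 = (16 − 8) − 4 = 4, and the invariant factors of ∂_2 are all 1, so H_1 ≅ Z^4.
  H_2: rank ker ∂_2 − rank ∂_3 = (4 − 4) − 0 = 0, and there is no ∂_3, so H_2 ≅ 0.

H_0 ≅ Z,  H_1 ≅ Z^4,  H_2 = 0.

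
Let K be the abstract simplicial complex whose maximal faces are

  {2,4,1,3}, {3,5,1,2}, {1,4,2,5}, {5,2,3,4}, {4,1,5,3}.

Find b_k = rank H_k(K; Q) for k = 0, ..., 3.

b_0 = 1, b_1 = 0, b_2 = 0, b_3 = 1.

Fix the vertex order 1 < 2 < 3 < 4 < 5 and write every simplex with vertices in increasing order. Then dim K = 3 and the simplices of K are:

  0-simplices (5): [1], [2], [3], [4], [5]
  1-simplices (10): [1,2], [1,3], [1,4], [1,5], [2,3], [2,4], [2,5], [3,4], [3,5], [4,5]
  2-simplices (10): [1,2,3], [1,2,4], [1,2,5], [1,3,4], [1,3,5], [1,4,5], [2,3,4], [2,3,5], [2,4,5], [3,4,5]
  3-simplices (5): [1,2,3,4], [1,2,3,5], [1,2,4,5], [1,3,4,5], [2,3,4,5]

giving chain groups C_0 ≅ Z^5, C_1 ≅ Z^10, C_2 ≅ Z^10, C_3 ≅ Z^5.

Boundary ∂_1: C_1 → C_0 maps an edge to its endpoints' difference, ∂[p,q] = q − p. For instance
  ∂[1,2] = [2] − [1].
As a 5×10 matrix over Z this has rank 4, with invariant factors (1,1,1,1).

∂_2: C_2 → C_1 acts by ∂[p,q,r] = [q,r] − [p,r] + [p,q]. For instance
  ∂[1,4,5] = [4,5] − [1,5] + [1,4],
  ∂[1,2,5] = [2,5] − [1,5] + [1,2].
As a 10×10 matrix over Z this has rank 6, with invariant factors (1,1,1,1,1,1).

Boundary ∂_3: C_3 → C_2 sends each 3-simplex σ to the alternating sum Σ_i (−1)^i (σ with its i-th vertex removed). For instance
  ∂[1,2,4,5] = [2,4,5] − [1,4,5] + [1,2,5] − [1,2,4],
  ∂[1,2,3,5] = [2,3,5] − [1,3,5] + [1,2,5] − [1,2,3].
The resulting 10×5 matrix has rank 4, and its Smith normal form has invariant factors (1,1,1,1).

Now H_k = ker ∂_k / im ∂_{k+1}, so:

  H_0: rank C_0 − rank ∂_1 = 5 − 4 = 1, and the invariant factors of ∂_1 are all 1, so H_0 ≅ Z.
  H_1: rank ker ∂_1 − rank ∂_2 = (10 − 4) − 6 = 0, and the invariant factors of ∂_2 are all 1, so H_1 ≅ 0.
  H_2: rank ker ∂_2 − rank ∂_3 = (10 − 6) − 4 = 0, and the invariant factors of ∂_3 are all 1, so H_2 ≅ 0.
  H_3: rank ker ∂_3 − rank ∂_4 = (5 − 4) − 0 = 1, and there is no ∂_4, so H_3 ≅ Z.

Hence the Betti numbers are b_0 = 1, b_1 = 0, b_2 = 0, b_3 = 1.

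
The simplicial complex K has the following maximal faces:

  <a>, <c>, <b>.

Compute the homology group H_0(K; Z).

Order the vertices as a < b < c. Listing each simplex with vertices in this order, K has dimension 0 with simplices:

  0-simplices (3): a, b, c

so the chain groups are C_0 ≅ Z^3.

Reading off H_k = ker ∂_k / im ∂_{k+1}:

  H_0: rank C_0 − rank ∂_1 = 3 − 0 = 3, and there is no ∂_1, so H_0 = Z^3.

H_0 ≅ Z^3.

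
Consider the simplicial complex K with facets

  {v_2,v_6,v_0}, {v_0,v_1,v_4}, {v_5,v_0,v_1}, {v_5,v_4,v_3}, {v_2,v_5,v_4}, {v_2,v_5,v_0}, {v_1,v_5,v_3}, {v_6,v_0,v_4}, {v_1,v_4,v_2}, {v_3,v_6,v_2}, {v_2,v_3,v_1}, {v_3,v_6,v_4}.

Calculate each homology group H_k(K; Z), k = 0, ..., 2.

H_0 = Z,  H_1 = Z_2,  H_2 = 0.

Fix the vertex order v_0 < v_1 < v_2 < v_3 < v_4 < v_5 < v_6 and write every simplex with vertices in increasing order. Then dim K = 2 and the simplices of K are:

  0-simplices (7): [v_0], [v_1], [v_2], [v_3], [v_4], [v_5], [v_6]
  1-simplices (18): (18 of them)
  2-simplices (12): (12 of them)

so the chain groups are C_0 ≅ Z^7, C_1 ≅ Z^18, C_2 ≅ Z^12.

∂_1: C_1 → C_0 sends each edge [p,q] (with p < q) to q − p.
The resulting 7×18 matrix has rank 6, and its Smith normal form has invariant factors (1,1,1,1,1,1).

Boundary ∂_2: C_2 → C_1 acts by ∂[p,q,r] = [q,r] − [p,r] + [p,q]. For instance
  ∂[v_0,v_1,v_4] = [v_1,v_4] − [v_0,v_4] + [v_0,v_1],
  ∂[v_3,v_4,v_6] = [v_4,v_6] − [v_3,v_6] + [v_3,v_4].
The 18×12 boundary matrix has rank 12 and Smith normal form diag(1,1,1,1,1,1,1,1,1,1,1,2).

Reading off H_k = ker ∂_k / im ∂_{k+1}:

  H_0: rank C_0 − rank ∂_1 = 7 − 6 = 1, and the invariant factors of ∂_1 are all 1, so H_0 = Z.
  H_1: rank ker ∂_1 − rank ∂_2 = (18 − 6) − 12 = 0, and ∂_2 has invariant factor 2 > 1, so H_1 = Z_2.
  H_2: rank ker ∂_2 − rank ∂_3 = (12 − 12) − 0 = 0, and there is no ∂_3, so H_2 = 0.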